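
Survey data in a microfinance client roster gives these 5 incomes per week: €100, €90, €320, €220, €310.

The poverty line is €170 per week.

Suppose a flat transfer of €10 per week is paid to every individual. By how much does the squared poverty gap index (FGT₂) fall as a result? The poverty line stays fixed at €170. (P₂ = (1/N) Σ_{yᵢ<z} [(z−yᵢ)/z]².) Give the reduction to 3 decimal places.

Before: below the line — €90, €100; squared poverty gap index (FGT₂) = 0.07820.
After the €10 transfer: below the line — €100, €110; squared poverty gap index (FGT₂) = 0.05882.
Reduction = 0.07820 − 0.05882 = 0.019.

0.019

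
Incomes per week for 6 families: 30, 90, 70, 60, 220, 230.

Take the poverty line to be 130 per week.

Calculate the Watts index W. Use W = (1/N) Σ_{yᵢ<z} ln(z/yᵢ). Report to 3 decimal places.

Below z: 30, 60, 70, 90 (q = 4 of N = 6).
ln(z/y) terms: ln(130/30) = 1.4663; ln(130/60) = 0.7732; ln(130/70) = 0.6190; ln(130/90) = 0.3677.
W = 3.226291 / 6 = 0.538.

0.538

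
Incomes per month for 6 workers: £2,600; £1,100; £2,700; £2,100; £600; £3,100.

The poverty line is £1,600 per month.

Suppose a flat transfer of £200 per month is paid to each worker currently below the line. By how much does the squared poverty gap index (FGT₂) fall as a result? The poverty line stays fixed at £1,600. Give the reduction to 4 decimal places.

0.0339

Before: below the line — £600, £1,100; squared poverty gap index (FGT₂) = 0.081380.
After the £200 transfer: below the line — £800, £1,300; squared poverty gap index (FGT₂) = 0.047526.
Reduction = 0.081380 − 0.047526 = 0.0339.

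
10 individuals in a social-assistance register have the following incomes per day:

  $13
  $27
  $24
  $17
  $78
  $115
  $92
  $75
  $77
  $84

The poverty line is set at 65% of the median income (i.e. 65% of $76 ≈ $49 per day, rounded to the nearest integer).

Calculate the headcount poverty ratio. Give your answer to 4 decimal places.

0.4000

4 of the 10 individuals have income below $49.
H = 4/10 = 0.4000.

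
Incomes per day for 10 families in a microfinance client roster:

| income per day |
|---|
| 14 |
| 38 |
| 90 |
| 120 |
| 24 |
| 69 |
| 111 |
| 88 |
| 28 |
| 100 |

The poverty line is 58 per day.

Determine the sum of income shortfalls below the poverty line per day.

Incomes under z: 14, 24, 28, 38 (q = 4 of N = 10).
Individual gaps: 58−14 = 44; 58−24 = 34; 58−28 = 30; 58−38 = 20.
Aggregate gap = 128.

128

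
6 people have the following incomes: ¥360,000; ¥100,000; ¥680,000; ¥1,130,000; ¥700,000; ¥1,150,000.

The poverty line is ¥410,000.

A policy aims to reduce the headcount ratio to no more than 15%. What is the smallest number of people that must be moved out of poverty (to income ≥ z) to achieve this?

Currently q = 2 of N = 6 are below the line (H = 0.333).
A headcount ratio of at most 15% allows at most ⌊0.15 × 6⌋ = 0 poor people.
So at least 2 − 0 = 2 must be lifted.

2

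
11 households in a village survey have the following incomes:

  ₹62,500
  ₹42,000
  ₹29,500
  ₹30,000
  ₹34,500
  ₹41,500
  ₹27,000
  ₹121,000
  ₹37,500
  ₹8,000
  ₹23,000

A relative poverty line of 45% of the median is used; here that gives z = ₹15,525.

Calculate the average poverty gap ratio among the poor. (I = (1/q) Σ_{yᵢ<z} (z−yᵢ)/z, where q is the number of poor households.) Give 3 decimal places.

0.485

Below the line: ₹8,000 (q = 1 of N = 11).
Relative gaps: 0.4847; sum = 0.484702.
The income-gap ratio divides by q (the poor only): 0.484702 / 1 = 0.485.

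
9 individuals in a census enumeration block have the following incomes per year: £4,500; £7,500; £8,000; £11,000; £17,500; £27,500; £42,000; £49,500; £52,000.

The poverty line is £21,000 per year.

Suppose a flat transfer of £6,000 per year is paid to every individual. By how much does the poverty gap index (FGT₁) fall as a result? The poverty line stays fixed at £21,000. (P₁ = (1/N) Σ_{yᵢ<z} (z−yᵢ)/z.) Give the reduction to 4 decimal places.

Before: below the line — £4,500, £7,500, £8,000, £11,000, £17,500; poverty gap index (FGT₁) = 0.298942.
After the £6,000 transfer: below the line — £10,500, £13,500, £14,000, £17,000; poverty gap index (FGT₁) = 0.153439.
Reduction = 0.298942 − 0.153439 = 0.1455.

0.1455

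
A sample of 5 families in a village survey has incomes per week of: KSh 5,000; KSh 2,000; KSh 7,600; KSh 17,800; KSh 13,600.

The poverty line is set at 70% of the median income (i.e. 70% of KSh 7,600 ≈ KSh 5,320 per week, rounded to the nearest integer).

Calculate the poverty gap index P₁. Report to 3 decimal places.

0.137

Below the line: KSh 2,000, KSh 5,000 (q = 2 of N = 5).
Gap ratios (z−y)/z: (5320−2000)/5320 = 0.6241; (5320−5000)/5320 = 0.0602.
Sum of shortfalls = 0.684211; P₁ averages over all N: 0.684211 / 5 = 0.137.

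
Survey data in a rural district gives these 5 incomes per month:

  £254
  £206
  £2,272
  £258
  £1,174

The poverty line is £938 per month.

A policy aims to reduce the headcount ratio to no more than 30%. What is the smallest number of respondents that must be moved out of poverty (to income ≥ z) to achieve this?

Currently q = 3 of N = 5 are below the line (H = 0.600).
A headcount ratio of at most 30% allows at most ⌊0.30 × 5⌋ = 1 poor respondents.
So at least 3 − 1 = 2 must be lifted.

2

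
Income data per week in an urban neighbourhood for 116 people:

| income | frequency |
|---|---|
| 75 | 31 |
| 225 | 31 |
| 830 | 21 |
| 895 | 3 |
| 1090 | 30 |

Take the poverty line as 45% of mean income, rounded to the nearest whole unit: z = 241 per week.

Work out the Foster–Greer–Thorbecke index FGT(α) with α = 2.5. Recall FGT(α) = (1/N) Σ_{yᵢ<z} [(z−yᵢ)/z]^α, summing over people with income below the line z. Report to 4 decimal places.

0.1055

Poor units: 31×75, 31×225 (q = 62 of N = 116).
Normalized shortfalls: (241−75)/241 = 0.6888 (×31); (241−225)/241 = 0.0664 (×31).
Raised to α = 2.5: 0.39376 (×31); 0.00114 (×31).
Sum = 12.241654; FGT(2.5) = 12.241654 / 116 = 0.1055.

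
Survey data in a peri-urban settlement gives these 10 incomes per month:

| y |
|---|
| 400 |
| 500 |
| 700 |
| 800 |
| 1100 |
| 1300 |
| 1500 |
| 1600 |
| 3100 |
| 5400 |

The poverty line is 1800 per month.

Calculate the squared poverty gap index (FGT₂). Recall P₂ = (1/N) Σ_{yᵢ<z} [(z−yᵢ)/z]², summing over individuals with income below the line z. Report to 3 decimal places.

Below the line: 400, 500, 700, 800, 1100, 1300, 1500, 1600 (q = 8 of N = 10).
Normalized shortfalls: (1800−400)/1800 = 0.7778; (1800−500)/1800 = 0.7222; (1800−700)/1800 = 0.6111; (1800−800)/1800 = 0.5556; (1800−1100)/1800 = 0.3889; (1800−1300)/1800 = 0.2778; (1800−1500)/1800 = 0.1667; (1800−1600)/1800 = 0.1111.
Squared: 0.6049; 0.5216; 0.3735; 0.3086; 0.1512; 0.0772; 0.0278; 0.0123.
Sum = 2.077160; P₂ = 2.077160 / 10 = 0.208.

0.208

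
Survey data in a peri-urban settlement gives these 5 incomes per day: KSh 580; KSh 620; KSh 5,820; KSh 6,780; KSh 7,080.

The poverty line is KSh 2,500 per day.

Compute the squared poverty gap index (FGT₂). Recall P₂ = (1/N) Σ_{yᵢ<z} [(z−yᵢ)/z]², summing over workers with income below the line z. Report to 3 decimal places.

Below z: KSh 580, KSh 620 (q = 2 of N = 5).
Shortfall ratios: (2500−580)/2500 = 0.7680; (2500−620)/2500 = 0.7520.
Squared: 0.5898; 0.5655.
Sum = 1.155328; P₂ = 1.155328 / 5 = 0.231.

0.231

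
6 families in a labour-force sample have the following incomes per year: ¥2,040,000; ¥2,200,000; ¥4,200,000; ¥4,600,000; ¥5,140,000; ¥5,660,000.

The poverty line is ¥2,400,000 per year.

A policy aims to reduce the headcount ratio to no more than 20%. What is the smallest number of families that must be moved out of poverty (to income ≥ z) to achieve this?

1

Currently q = 2 of N = 6 are below the line (H = 0.333).
A headcount ratio of at most 20% allows at most ⌊0.20 × 6⌋ = 1 poor families.
So at least 2 − 1 = 1 must be lifted.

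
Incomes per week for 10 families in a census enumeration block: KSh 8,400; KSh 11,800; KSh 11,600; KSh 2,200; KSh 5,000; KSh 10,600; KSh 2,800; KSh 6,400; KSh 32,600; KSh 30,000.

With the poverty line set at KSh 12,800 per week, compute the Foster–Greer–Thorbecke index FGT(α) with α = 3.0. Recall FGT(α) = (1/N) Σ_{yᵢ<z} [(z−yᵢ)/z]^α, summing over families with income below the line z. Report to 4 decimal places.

Below z: KSh 2,200, KSh 2,800, KSh 5,000, KSh 6,400, KSh 8,400, KSh 10,600, KSh 11,600, KSh 11,800 (q = 8 of N = 10).
Normalized shortfalls: (12800−2200)/12800 = 0.8281; (12800−2800)/12800 = 0.7812; (12800−5000)/12800 = 0.6094; (12800−6400)/12800 = 0.5000; (12800−8400)/12800 = 0.3438; (12800−10600)/12800 = 0.1719; (12800−11600)/12800 = 0.0938; (12800−11800)/12800 = 0.0781.
Raised to α = 3.0: 0.56792; 0.47684; 0.22628; 0.12500; 0.04062; 0.00508; 0.00082; 0.00048.
Sum = 1.443039; FGT(3.0) = 1.443039 / 10 = 0.1443.

0.1443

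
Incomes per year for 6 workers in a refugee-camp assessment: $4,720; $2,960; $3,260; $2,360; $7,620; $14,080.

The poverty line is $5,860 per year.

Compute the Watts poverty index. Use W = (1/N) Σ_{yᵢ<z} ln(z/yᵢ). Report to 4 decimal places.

0.3992

Below the line: $2,360, $2,960, $3,260, $4,720 (q = 4 of N = 6).
Log gaps: ln(5860/2360) = 0.9095; ln(5860/2960) = 0.6830; ln(5860/3260) = 0.5864; ln(5860/4720) = 0.2163.
W = 2.395212 / 6 = 0.3992.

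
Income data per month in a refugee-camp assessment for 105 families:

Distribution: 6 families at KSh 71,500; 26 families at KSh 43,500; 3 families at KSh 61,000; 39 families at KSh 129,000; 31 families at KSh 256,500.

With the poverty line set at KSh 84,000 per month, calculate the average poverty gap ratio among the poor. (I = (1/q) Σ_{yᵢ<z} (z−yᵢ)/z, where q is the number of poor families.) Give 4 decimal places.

0.4071

Below z: 26×KSh 43,500, 3×KSh 61,000, 6×KSh 71,500 (q = 35 of N = 105).
Relative gaps: 0.4821 (×26), 0.2738 (×3), 0.1488 (×6); sum = 14.250000.
I averages over the q = 35 poor units only: 14.250000 / 35 = 0.4071.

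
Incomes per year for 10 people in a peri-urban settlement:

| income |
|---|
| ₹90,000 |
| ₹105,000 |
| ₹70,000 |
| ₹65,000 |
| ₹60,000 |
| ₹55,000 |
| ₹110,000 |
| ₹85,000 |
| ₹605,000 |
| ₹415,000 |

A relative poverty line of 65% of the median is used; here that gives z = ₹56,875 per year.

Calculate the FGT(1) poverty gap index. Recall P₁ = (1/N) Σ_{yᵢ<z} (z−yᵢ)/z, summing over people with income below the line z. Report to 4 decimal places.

0.0033

Below z: ₹55,000 (q = 1 of N = 10).
Normalized shortfalls: (56875−55000)/56875 = 0.0330.
Sum of shortfalls = 0.032967; P₁ averages over all N: 0.032967 / 10 = 0.0033.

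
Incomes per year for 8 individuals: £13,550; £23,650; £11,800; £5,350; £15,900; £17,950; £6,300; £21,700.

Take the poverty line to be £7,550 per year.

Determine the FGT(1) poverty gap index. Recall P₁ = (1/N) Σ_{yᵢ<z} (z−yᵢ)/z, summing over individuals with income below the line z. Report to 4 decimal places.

0.0571

Incomes under z: £5,350, £6,300 (q = 2 of N = 8).
Gap ratios (z−y)/z: (7550−5350)/7550 = 0.2914; (7550−6300)/7550 = 0.1656.
Σ = 0.456954. Dividing by the full population N = 8 gives P₁ = 0.0571.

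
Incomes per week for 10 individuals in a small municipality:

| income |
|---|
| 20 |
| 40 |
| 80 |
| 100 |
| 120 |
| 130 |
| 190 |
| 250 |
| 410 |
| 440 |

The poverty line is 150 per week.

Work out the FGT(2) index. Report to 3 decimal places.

0.168

Below z: 20, 40, 80, 100, 120, 130 (q = 6 of N = 10).
Normalized shortfalls: (150−20)/150 = 0.8667; (150−40)/150 = 0.7333; (150−80)/150 = 0.4667; (150−100)/150 = 0.3333; (150−120)/150 = 0.2000; (150−130)/150 = 0.1333.
Squared: 0.7511; 0.5378; 0.2178; 0.1111; 0.0400; 0.0178.
Sum = 1.675556; P₂ = 1.675556 / 10 = 0.168.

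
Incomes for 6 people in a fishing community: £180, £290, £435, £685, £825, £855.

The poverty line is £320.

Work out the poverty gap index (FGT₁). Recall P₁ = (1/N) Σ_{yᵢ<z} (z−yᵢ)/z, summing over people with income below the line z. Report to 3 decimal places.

0.089

Below z: £180, £290 (q = 2 of N = 6).
Normalized shortfalls: (320−180)/320 = 0.4375; (320−290)/320 = 0.0938.
Sum of shortfalls = 0.531250; P₁ averages over all N: 0.531250 / 6 = 0.089.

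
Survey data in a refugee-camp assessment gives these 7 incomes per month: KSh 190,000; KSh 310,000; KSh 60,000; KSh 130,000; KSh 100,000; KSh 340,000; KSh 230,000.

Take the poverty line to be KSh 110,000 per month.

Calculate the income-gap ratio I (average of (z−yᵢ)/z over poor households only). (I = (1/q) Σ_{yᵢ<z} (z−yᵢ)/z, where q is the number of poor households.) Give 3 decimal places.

Below z: KSh 60,000, KSh 100,000 (q = 2 of N = 7).
Relative gaps: 0.4545, 0.0909; sum = 0.545455.
I averages over the q = 2 poor units only: 0.545455 / 2 = 0.273.

0.273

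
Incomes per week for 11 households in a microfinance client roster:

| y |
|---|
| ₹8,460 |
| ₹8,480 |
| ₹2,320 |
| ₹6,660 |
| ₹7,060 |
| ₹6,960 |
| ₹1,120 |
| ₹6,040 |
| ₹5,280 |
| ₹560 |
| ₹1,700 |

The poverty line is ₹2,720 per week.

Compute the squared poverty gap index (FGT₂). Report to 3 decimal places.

0.104

Below the line: ₹560, ₹1,120, ₹1,700, ₹2,320 (q = 4 of N = 11).
Normalized shortfalls: (2720−560)/2720 = 0.7941; (2720−1120)/2720 = 0.5882; (2720−1700)/2720 = 0.3750; (2720−2320)/2720 = 0.1471.
Squared: 0.6306; 0.3460; 0.1406; 0.0216.
Sum = 1.138895; P₂ = 1.138895 / 11 = 0.104.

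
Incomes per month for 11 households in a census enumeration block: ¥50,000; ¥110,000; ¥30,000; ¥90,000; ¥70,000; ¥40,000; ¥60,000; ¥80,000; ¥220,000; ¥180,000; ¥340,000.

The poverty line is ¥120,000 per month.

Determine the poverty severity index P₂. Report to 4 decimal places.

Below z: ¥30,000, ¥40,000, ¥50,000, ¥60,000, ¥70,000, ¥80,000, ¥90,000, ¥110,000 (q = 8 of N = 11).
Shortfall ratios: (120000−30000)/120000 = 0.7500; (120000−40000)/120000 = 0.6667; (120000−50000)/120000 = 0.5833; (120000−60000)/120000 = 0.5000; (120000−70000)/120000 = 0.4167; (120000−80000)/120000 = 0.3333; (120000−90000)/120000 = 0.2500; (120000−110000)/120000 = 0.0833.
Squared: 0.5625; 0.4444; 0.3403; 0.2500; 0.1736; 0.1111; 0.0625; 0.0069.
Sum = 1.951389; P₂ = 1.951389 / 11 = 0.1774.

0.1774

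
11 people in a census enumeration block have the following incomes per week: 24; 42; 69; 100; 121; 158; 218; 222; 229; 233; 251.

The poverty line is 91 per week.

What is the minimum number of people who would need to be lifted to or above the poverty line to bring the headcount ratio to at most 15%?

2

Currently q = 3 of N = 11 are below the line (H = 0.273).
A headcount ratio of at most 15% allows at most ⌊0.15 × 11⌋ = 1 poor people.
So at least 3 − 1 = 2 must be lifted.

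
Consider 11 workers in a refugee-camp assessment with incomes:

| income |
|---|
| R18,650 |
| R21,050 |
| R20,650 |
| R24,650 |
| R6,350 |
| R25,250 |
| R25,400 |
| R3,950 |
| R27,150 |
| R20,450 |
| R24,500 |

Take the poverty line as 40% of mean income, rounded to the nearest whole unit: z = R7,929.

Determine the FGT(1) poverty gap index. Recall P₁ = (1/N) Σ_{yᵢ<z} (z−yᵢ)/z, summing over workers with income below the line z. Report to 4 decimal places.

0.0637

Below the line: R3,950, R6,350 (q = 2 of N = 11).
Normalized shortfalls: (7929−3950)/7929 = 0.5018; (7929−6350)/7929 = 0.1991.
Sum of shortfalls = 0.700971; P₁ averages over all N: 0.700971 / 11 = 0.0637.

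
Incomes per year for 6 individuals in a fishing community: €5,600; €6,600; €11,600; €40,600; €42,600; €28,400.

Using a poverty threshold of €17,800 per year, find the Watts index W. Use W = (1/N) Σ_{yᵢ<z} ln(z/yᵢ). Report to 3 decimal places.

Below z: €5,600, €6,600, €11,600 (q = 3 of N = 6).
Log shortfalls: ln(17800/5600) = 1.1564; ln(17800/6600) = 0.9921; ln(17800/11600) = 0.4282.
W = 2.576754 / 6 = 0.429.

0.429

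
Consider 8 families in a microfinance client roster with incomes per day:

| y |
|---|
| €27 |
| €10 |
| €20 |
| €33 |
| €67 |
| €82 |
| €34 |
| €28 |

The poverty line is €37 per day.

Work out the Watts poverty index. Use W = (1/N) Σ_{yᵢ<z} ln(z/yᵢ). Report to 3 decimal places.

Incomes under z: €10, €20, €27, €28, €33, €34 (q = 6 of N = 8).
Log shortfalls: ln(37/10) = 1.3083; ln(37/20) = 0.6152; ln(37/27) = 0.3151; ln(37/28) = 0.2787; ln(37/33) = 0.1144; ln(37/34) = 0.0846.
W = 2.716281 / 8 = 0.340.

0.340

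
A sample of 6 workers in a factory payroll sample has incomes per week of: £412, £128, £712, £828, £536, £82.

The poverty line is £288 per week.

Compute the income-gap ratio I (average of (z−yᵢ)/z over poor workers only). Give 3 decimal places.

0.635

Incomes under z: £82, £128 (q = 2 of N = 6).
Relative gaps: 0.7153, 0.5556; sum = 1.270833.
I averages over the q = 2 poor units only: 1.270833 / 2 = 0.635.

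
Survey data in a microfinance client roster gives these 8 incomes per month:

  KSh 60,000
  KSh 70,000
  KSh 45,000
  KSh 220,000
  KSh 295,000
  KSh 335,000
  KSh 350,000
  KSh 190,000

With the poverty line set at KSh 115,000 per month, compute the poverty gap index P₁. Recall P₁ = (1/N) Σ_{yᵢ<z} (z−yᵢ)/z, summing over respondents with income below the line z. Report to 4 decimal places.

Below z: KSh 45,000, KSh 60,000, KSh 70,000 (q = 3 of N = 8).
Shortfall ratios: (115000−45000)/115000 = 0.6087; (115000−60000)/115000 = 0.4783; (115000−70000)/115000 = 0.3913.
Σ = 1.478261. Dividing by the full population N = 8 gives P₁ = 0.1848.

0.1848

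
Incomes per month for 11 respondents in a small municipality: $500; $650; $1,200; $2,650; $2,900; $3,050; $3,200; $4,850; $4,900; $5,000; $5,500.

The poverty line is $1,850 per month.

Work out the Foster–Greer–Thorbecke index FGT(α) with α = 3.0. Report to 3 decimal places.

0.064

Poor units: $500, $650, $1,200 (q = 3 of N = 11).
Normalized shortfalls: (1850−500)/1850 = 0.7297; (1850−650)/1850 = 0.6486; (1850−1200)/1850 = 0.3514.
Raised to α = 3.0: 0.38859; 0.27292; 0.04337.
Sum = 0.704874; FGT(3.0) = 0.704874 / 11 = 0.064.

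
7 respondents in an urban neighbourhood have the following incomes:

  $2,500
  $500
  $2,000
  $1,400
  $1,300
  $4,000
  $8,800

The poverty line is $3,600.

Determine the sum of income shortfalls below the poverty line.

$10,300

Poor units: $500, $1,300, $1,400, $2,000, $2,500 (q = 5 of N = 7).
Individual gaps: 3600−500 = 3100; 3600−1300 = 2300; 3600−1400 = 2200; 3600−2000 = 1600; 3600−2500 = 1100.
Aggregate gap = $10,300.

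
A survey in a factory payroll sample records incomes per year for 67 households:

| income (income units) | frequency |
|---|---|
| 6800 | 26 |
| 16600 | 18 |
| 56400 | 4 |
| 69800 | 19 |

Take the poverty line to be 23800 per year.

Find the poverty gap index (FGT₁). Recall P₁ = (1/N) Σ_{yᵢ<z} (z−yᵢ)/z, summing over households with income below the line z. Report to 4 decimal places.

0.3585

Incomes under z: 26×6800, 18×16600 (q = 44 of N = 67).
Gap ratios (z−y)/z: (23800−6800)/23800 = 0.7143 (×26); (23800−16600)/23800 = 0.3025 (×18).
Sum of shortfalls = 24.016807; P₁ averages over all N: 24.016807 / 67 = 0.3585.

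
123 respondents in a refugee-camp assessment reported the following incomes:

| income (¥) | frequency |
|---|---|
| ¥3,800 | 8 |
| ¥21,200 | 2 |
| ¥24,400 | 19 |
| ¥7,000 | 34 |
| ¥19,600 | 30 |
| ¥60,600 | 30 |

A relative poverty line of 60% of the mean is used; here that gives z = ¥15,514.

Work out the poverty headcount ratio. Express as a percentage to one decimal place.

34.1%

42 of the 123 respondents have income below ¥15,514.
H = 42/123 = 34.1%.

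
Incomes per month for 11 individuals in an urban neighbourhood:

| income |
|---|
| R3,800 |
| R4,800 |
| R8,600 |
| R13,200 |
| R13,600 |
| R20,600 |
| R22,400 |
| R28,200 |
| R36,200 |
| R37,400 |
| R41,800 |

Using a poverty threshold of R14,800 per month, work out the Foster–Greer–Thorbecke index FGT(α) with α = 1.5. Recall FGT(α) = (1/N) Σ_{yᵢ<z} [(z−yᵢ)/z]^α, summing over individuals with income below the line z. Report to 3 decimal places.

Below z: R3,800, R4,800, R8,600, R13,200, R13,600 (q = 5 of N = 11).
Normalized shortfalls: (14800−3800)/14800 = 0.7432; (14800−4800)/14800 = 0.6757; (14800−8600)/14800 = 0.4189; (14800−13200)/14800 = 0.1081; (14800−13600)/14800 = 0.0811.
Raised to α = 1.5: 0.64076; 0.55540; 0.27114; 0.03555; 0.02309.
Sum = 1.525938; FGT(1.5) = 1.525938 / 11 = 0.139.

0.139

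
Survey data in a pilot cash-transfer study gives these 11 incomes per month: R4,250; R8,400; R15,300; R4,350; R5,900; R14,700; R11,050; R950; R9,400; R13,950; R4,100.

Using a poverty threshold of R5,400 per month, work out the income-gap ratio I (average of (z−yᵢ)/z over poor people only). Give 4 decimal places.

0.3681

Below z: R950, R4,100, R4,250, R4,350 (q = 4 of N = 11).
Shortfall ratios (z−y)/z: 0.8241, 0.2407, 0.2130, 0.1944; sum = 1.472222.
The income-gap ratio divides by q (the poor only): 1.472222 / 4 = 0.3681.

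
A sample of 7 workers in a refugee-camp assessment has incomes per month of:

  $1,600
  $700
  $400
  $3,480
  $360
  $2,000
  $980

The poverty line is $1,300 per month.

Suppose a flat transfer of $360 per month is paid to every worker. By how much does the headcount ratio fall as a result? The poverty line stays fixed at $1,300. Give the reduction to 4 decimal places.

Before: below the line — $360, $400, $700, $980; headcount ratio = 0.571429.
After the $360 transfer: below the line — $720, $760, $1,060; headcount ratio = 0.428571.
Reduction = 0.571429 − 0.428571 = 0.1429.

0.1429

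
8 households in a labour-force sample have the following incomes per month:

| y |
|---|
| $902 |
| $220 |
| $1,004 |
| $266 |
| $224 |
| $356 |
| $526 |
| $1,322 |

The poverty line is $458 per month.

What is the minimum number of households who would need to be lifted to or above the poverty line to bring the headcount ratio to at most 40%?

4 of the 8 households are poor, so H = 4/8 = 0.500.
A headcount ratio of at most 40% allows at most ⌊0.40 × 8⌋ = 3 poor households.
So at least 4 − 3 = 1 must be lifted.

1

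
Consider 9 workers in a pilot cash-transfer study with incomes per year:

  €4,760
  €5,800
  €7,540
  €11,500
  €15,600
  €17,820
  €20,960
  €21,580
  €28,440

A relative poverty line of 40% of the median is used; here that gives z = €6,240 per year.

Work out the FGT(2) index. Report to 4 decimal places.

Incomes under z: €4,760, €5,800 (q = 2 of N = 9).
Shortfall ratios: (6240−4760)/6240 = 0.2372; (6240−5800)/6240 = 0.0705.
Squared: 0.0563; 0.0050.
Sum = 0.061226; P₂ = 0.061226 / 9 = 0.0068.

0.0068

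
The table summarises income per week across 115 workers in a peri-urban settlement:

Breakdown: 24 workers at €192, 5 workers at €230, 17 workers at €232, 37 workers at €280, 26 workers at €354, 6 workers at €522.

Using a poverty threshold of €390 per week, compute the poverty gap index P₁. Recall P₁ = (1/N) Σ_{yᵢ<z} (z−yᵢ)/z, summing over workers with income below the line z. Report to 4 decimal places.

0.2953

Below the line: 24×€192, 5×€230, 17×€232, 37×€280, 26×€354 (q = 109 of N = 115).
Normalized shortfalls: (390−192)/390 = 0.5077 (×24); (390−230)/390 = 0.4103 (×5); (390−232)/390 = 0.4051 (×17); (390−280)/390 = 0.2821 (×37); (390−354)/390 = 0.0923 (×26).
Sum of shortfalls = 33.958974; P₁ averages over all N: 33.958974 / 115 = 0.2953.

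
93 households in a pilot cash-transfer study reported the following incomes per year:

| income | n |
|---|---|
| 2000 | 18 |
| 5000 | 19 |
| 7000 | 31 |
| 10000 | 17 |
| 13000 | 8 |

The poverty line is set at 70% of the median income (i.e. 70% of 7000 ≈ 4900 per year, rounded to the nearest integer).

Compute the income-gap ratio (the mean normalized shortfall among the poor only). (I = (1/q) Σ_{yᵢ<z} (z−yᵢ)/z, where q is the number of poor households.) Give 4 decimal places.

0.5918

Poor units: 18×2000 (q = 18 of N = 93).
Relative gaps: 0.5918 (×18); sum = 10.653061.
The income-gap ratio divides by q (the poor only): 10.653061 / 18 = 0.5918.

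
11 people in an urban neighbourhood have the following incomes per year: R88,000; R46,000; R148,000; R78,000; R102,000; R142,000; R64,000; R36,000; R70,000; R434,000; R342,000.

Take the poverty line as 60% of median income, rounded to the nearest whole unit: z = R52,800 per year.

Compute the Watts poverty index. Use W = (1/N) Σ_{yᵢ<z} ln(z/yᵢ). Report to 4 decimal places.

0.0474

Incomes under z: R36,000, R46,000 (q = 2 of N = 11).
Log shortfalls: ln(52800/36000) = 0.3830; ln(52800/46000) = 0.1379.
W = 0.520862 / 11 = 0.0474.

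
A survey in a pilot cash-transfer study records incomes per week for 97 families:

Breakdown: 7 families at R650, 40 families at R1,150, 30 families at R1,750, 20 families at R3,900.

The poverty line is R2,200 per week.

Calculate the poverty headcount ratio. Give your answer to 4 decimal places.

0.7938

77 of the 97 families have income below R2,200.
H = 77/97 = 0.7938.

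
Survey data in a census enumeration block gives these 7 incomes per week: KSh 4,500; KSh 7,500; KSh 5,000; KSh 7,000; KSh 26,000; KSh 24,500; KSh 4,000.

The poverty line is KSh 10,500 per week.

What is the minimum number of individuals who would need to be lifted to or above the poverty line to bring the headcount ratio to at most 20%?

4

Currently q = 5 of N = 7 are below the line (H = 0.714).
A headcount ratio of at most 20% allows at most ⌊0.20 × 7⌋ = 1 poor individuals.
So at least 5 − 1 = 4 must be lifted.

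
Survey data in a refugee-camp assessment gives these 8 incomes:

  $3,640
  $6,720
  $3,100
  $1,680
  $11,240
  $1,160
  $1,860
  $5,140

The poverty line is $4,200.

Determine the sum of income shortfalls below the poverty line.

Incomes under z: $1,160, $1,680, $1,860, $3,100, $3,640 (q = 5 of N = 8).
Individual gaps: 4200−1160 = 3040; 4200−1680 = 2520; 4200−1860 = 2340; 4200−3100 = 1100; 4200−3640 = 560.
Aggregate gap = $9,560.

$9,560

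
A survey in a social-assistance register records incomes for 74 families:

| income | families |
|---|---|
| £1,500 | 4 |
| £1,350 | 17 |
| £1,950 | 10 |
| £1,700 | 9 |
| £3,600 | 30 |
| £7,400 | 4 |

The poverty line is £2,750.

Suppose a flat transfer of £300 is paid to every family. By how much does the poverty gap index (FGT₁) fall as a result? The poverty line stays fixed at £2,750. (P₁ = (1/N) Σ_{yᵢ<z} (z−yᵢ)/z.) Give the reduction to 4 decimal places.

Before: below the line — 17×£1,350, 4×£1,500, 9×£1,700, 10×£1,950; poverty gap index (FGT₁) = 0.227273.
After the £300 transfer: below the line — 17×£1,650, 4×£1,800, 9×£2,000, 10×£2,250; poverty gap index (FGT₁) = 0.168305.
Reduction = 0.227273 − 0.168305 = 0.0590.

0.0590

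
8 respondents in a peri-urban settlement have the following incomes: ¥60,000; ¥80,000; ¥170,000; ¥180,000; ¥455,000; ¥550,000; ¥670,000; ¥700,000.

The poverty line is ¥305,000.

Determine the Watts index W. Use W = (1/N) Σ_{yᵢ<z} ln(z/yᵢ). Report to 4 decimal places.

Incomes under z: ¥60,000, ¥80,000, ¥170,000, ¥180,000 (q = 4 of N = 8).
Log shortfalls: ln(305000/60000) = 1.6260; ln(305000/80000) = 1.3383; ln(305000/170000) = 0.5845; ln(305000/180000) = 0.5274.
W = 4.076121 / 8 = 0.5095.

0.5095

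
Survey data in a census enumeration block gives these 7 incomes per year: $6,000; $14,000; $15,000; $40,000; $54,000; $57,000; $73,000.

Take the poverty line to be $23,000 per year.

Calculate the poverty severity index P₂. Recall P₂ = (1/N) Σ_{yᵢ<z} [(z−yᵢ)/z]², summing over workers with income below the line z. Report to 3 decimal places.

0.117

Incomes under z: $6,000, $14,000, $15,000 (q = 3 of N = 7).
Relative gaps: (23000−6000)/23000 = 0.7391; (23000−14000)/23000 = 0.3913; (23000−15000)/23000 = 0.3478.
Squared: 0.5463; 0.1531; 0.1210.
Sum = 0.820416; P₂ = 0.820416 / 7 = 0.117.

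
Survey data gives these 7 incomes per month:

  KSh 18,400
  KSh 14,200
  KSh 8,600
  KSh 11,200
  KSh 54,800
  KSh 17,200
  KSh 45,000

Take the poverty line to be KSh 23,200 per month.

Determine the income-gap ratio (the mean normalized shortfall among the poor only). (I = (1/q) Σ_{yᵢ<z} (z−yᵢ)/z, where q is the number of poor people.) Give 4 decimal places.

0.4000

Incomes under z: KSh 8,600, KSh 11,200, KSh 14,200, KSh 17,200, KSh 18,400 (q = 5 of N = 7).
Shortfall ratios (z−y)/z: 0.6293, 0.5172, 0.3879, 0.2586, 0.2069; sum = 2.000000.
The income-gap ratio divides by q (the poor only): 2.000000 / 5 = 0.4000.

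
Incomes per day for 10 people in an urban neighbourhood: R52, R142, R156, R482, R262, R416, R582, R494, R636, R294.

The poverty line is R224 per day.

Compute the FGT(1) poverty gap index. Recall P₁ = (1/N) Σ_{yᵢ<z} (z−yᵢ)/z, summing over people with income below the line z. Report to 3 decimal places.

Below the line: R52, R142, R156 (q = 3 of N = 10).
Gap ratios (z−y)/z: (224−52)/224 = 0.7679; (224−142)/224 = 0.3661; (224−156)/224 = 0.3036.
Σ = 1.437500. Dividing by the full population N = 10 gives P₁ = 0.144.

0.144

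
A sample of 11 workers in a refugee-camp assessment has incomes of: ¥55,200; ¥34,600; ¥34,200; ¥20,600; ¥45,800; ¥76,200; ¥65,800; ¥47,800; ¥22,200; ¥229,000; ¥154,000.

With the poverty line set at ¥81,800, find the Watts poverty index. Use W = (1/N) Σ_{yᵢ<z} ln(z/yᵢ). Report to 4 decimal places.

Poor units: ¥20,600, ¥22,200, ¥34,200, ¥34,600, ¥45,800, ¥47,800, ¥55,200, ¥65,800, ¥76,200 (q = 9 of N = 11).
ln(z/y) terms: ln(81800/20600) = 1.3790; ln(81800/22200) = 1.3042; ln(81800/34200) = 0.8721; ln(81800/34600) = 0.8604; ln(81800/45800) = 0.5800; ln(81800/47800) = 0.5373; ln(81800/55200) = 0.3933; ln(81800/65800) = 0.2177; ln(81800/76200) = 0.0709.
W = 6.214779 / 11 = 0.5650.

0.5650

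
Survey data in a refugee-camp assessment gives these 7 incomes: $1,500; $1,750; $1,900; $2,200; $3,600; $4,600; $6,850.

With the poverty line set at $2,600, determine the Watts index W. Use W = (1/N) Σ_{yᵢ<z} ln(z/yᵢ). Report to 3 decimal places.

Below z: $1,500, $1,750, $1,900, $2,200 (q = 4 of N = 7).
Log gaps: ln(2600/1500) = 0.5500; ln(2600/1750) = 0.3959; ln(2600/1900) = 0.3137; ln(2600/2200) = 0.1671.
W = 1.426654 / 7 = 0.204.

0.204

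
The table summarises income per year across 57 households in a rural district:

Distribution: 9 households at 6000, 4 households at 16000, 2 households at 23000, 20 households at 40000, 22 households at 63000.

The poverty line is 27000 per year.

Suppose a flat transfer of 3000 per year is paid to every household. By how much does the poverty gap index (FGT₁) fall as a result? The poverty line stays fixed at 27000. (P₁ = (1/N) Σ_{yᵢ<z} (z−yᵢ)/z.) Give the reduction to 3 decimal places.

Before: below the line — 9×6000, 4×16000, 2×23000; poverty gap index (FGT₁) = 0.15660.
After the 3000 transfer: below the line — 9×9000, 4×19000, 2×26000; poverty gap index (FGT₁) = 0.12736.
Reduction = 0.15660 − 0.12736 = 0.029.

0.029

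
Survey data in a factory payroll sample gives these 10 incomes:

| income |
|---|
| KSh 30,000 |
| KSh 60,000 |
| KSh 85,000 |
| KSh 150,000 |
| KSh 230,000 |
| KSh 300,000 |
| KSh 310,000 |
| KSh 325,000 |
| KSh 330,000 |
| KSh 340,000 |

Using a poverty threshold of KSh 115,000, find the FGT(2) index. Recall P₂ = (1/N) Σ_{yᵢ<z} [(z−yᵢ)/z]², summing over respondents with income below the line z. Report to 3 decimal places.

0.084

Incomes under z: KSh 30,000, KSh 60,000, KSh 85,000 (q = 3 of N = 10).
Normalized shortfalls: (115000−30000)/115000 = 0.7391; (115000−60000)/115000 = 0.4783; (115000−85000)/115000 = 0.2609.
Squared: 0.5463; 0.2287; 0.0681.
Sum = 0.843100; P₂ = 0.843100 / 10 = 0.084.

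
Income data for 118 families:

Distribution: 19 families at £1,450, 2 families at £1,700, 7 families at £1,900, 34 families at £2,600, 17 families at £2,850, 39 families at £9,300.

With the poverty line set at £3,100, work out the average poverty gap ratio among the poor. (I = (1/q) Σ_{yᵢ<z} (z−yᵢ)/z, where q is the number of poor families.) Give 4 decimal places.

Poor units: 19×£1,450, 2×£1,700, 7×£1,900, 34×£2,600, 17×£2,850 (q = 79 of N = 118).
Shortfall ratios (z−y)/z: 0.5323 (×19), 0.4516 (×2), 0.3871 (×7), 0.1613 (×34), 0.0806 (×17); sum = 20.580645.
The income-gap ratio divides by q (the poor only): 20.580645 / 79 = 0.2605.

0.2605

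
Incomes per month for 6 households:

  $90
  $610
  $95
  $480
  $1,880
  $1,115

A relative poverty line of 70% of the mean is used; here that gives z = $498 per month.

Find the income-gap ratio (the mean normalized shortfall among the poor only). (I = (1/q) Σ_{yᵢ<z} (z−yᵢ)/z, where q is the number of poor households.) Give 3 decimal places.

0.555

Poor units: $90, $95, $480 (q = 3 of N = 6).
Relative gaps: 0.8193, 0.8092, 0.0361; sum = 1.664659.
The income-gap ratio divides by q (the poor only): 1.664659 / 3 = 0.555.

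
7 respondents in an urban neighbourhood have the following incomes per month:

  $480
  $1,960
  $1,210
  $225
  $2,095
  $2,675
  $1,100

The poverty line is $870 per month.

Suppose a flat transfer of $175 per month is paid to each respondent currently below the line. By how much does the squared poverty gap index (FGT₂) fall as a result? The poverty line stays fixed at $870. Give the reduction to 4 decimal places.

Before: below the line — $225, $480; squared poverty gap index (FGT₂) = 0.107228.
After the $175 transfer: below the line — $400, $655; squared poverty gap index (FGT₂) = 0.050417.
Reduction = 0.107228 − 0.050417 = 0.0568.

0.0568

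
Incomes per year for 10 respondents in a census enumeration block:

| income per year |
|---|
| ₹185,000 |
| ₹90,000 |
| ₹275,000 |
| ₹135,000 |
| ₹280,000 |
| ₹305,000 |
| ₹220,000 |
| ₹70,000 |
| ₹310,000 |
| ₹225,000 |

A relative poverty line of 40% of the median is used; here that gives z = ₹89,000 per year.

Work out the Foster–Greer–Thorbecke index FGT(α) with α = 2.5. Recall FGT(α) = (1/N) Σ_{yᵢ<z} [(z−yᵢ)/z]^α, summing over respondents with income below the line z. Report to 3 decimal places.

Below the line: ₹70,000 (q = 1 of N = 10).
Normalized shortfalls: (89000−70000)/89000 = 0.2135.
Raised to α = 2.5: 0.02106.
Sum = 0.021058; FGT(2.5) = 0.021058 / 10 = 0.002.

0.002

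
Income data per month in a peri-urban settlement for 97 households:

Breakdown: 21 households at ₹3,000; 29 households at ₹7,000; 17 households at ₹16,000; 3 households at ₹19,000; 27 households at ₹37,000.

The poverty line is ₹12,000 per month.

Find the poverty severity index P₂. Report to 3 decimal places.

0.174

Below the line: 21×₹3,000, 29×₹7,000 (q = 50 of N = 97).
Relative gaps: (12000−3000)/12000 = 0.7500 (×21); (12000−7000)/12000 = 0.4167 (×29).
Squared: 0.5625 (×21); 0.1736 (×29).
Sum = 16.847222; P₂ = 16.847222 / 97 = 0.174.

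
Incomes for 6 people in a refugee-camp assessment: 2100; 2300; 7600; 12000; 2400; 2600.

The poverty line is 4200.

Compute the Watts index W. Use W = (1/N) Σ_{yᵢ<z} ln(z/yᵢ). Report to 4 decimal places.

0.3891

Below z: 2100, 2300, 2400, 2600 (q = 4 of N = 6).
Log shortfalls: ln(4200/2100) = 0.6931; ln(4200/2300) = 0.6022; ln(4200/2400) = 0.5596; ln(4200/2600) = 0.4796.
W = 2.334511 / 6 = 0.3891.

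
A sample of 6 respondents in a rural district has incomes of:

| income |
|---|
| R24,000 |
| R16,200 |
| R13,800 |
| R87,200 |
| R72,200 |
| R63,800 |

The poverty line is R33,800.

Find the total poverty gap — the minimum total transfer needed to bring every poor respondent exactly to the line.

R47,400

Incomes under z: R13,800, R16,200, R24,000 (q = 3 of N = 6).
Individual gaps: 33800−13800 = 20000; 33800−16200 = 17600; 33800−24000 = 9800.
Aggregate gap = R47,400.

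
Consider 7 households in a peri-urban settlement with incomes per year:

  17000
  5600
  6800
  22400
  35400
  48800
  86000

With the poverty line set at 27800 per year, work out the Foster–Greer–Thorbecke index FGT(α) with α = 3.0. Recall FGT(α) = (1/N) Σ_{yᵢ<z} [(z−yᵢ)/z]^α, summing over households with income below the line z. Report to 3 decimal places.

Incomes under z: 5600, 6800, 17000, 22400 (q = 4 of N = 7).
Relative gaps: (27800−5600)/27800 = 0.7986; (27800−6800)/27800 = 0.7554; (27800−17000)/27800 = 0.3885; (27800−22400)/27800 = 0.1942.
Raised to α = 3.0: 0.50924; 0.43105; 0.05863; 0.00733.
Sum = 1.006250; FGT(3.0) = 1.006250 / 7 = 0.144.

0.144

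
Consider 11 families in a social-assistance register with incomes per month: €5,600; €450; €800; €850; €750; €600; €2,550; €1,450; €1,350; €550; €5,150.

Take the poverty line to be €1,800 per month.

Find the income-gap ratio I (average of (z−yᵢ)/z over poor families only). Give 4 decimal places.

Incomes under z: €450, €550, €600, €750, €800, €850, €1,350, €1,450 (q = 8 of N = 11).
Shortfall ratios (z−y)/z: 0.7500, 0.6944, 0.6667, 0.5833, 0.5556, 0.5278, 0.2500, 0.1944; sum = 4.222222.
I averages over the q = 8 poor units only: 4.222222 / 8 = 0.5278.

0.5278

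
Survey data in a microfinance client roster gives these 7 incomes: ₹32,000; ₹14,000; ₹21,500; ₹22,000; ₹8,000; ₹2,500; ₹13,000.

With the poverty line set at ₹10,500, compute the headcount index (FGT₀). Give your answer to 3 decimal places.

2 of the 7 individuals have income below ₹10,500.
H = 2/7 = 0.286.

0.286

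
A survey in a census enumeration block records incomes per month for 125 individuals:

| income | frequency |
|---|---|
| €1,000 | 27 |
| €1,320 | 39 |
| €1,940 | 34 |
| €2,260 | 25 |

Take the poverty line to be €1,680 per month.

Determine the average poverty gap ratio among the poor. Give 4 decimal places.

Below the line: 27×€1,000, 39×€1,320 (q = 66 of N = 125).
Relative gaps: 0.4048 (×27), 0.2143 (×39); sum = 19.285714.
The income-gap ratio divides by q (the poor only): 19.285714 / 66 = 0.2922.

0.2922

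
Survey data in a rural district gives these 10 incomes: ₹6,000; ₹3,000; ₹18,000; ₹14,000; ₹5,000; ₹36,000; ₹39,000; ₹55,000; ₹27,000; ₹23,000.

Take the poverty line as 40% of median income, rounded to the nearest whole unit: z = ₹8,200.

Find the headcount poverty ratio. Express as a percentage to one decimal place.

30.0%

3 of the 10 households have income below ₹8,200.
H = 3/10 = 30.0%.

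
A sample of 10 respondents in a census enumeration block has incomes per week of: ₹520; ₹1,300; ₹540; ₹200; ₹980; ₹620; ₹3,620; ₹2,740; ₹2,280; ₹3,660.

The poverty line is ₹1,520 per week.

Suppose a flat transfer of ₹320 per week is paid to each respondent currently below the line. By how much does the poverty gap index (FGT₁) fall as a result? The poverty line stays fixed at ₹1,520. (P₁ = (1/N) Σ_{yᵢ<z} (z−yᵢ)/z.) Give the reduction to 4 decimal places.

0.1197

Before: below the line — ₹200, ₹520, ₹540, ₹620, ₹980, ₹1,300; poverty gap index (FGT₁) = 0.326316.
After the ₹320 transfer: below the line — ₹520, ₹840, ₹860, ₹940, ₹1,300; poverty gap index (FGT₁) = 0.206579.
Reduction = 0.326316 − 0.206579 = 0.1197.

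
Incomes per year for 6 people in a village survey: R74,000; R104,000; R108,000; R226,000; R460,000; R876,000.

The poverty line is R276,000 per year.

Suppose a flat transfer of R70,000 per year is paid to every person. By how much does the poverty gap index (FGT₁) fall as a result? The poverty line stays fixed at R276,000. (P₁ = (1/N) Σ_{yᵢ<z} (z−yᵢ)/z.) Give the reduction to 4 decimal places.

0.1570

Before: below the line — R74,000, R104,000, R108,000, R226,000; poverty gap index (FGT₁) = 0.357488.
After the R70,000 transfer: below the line — R144,000, R174,000, R178,000; poverty gap index (FGT₁) = 0.200483.
Reduction = 0.357488 − 0.200483 = 0.1570.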